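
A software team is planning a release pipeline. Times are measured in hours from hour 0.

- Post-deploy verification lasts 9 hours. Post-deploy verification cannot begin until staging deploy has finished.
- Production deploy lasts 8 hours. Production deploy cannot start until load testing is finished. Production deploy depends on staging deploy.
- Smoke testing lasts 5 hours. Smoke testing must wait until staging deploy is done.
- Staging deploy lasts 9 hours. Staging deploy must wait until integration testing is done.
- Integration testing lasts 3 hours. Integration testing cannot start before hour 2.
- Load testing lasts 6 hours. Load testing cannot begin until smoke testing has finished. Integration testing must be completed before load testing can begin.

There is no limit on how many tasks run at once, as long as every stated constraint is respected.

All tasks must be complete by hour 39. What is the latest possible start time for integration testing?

Nothing follows production deploy; the deadline of hour 39 is its only limit. It must start by 39 − 8 = hour 31.
Load testing feeds into production deploy (must start by hour 31); so load testing must finish by hour 31 and therefore start by hour 25.
Smoke testing feeds into load testing (must start by hour 25); so smoke testing must finish by hour 25 and therefore start by hour 20.
Post-deploy verification has no dependents, so it just needs to finish by hour 39. Starting by 39 − 9 = hour 30 achieves that.
Staging deploy has several dependents: smoke testing (must start by hour 20); production deploy (must start by hour 31); post-deploy verification (must start by hour 30). The earliest of those limits is hour 20, so staging deploy must start by 20 − 9 = hour 11.
Integration testing has several dependents: staging deploy (must start by hour 11); load testing (must start by hour 25). The earliest of those limits is hour 11, so integration testing must start by 11 − 3 = hour 8.

8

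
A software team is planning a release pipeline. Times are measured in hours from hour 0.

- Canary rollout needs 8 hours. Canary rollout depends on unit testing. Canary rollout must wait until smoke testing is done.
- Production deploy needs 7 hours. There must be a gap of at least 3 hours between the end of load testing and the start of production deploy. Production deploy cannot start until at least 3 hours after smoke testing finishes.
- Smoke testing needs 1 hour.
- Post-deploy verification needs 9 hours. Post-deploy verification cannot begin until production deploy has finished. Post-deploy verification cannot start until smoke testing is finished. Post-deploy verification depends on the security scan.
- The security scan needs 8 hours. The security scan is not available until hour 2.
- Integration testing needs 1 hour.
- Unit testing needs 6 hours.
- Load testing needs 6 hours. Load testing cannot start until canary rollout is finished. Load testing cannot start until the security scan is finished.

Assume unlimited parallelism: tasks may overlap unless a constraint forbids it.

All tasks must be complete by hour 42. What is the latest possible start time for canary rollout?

9

To finish by hour 42, post-deploy verification (duration 9) must start no later than hour 33.
Production deploy must finish before post-deploy verification (must start by hour 33). With a 7-hour duration, production deploy must start by 33 − 7 = hour 26.
Load testing feeds into production deploy (must start by hour 26, minus 3-hour gap → hour 23); so load testing must finish by hour 23 and therefore start by hour 17.
Canary rollout feeds into load testing (must start by hour 17); so canary rollout must finish by hour 17 and therefore start by hour 9.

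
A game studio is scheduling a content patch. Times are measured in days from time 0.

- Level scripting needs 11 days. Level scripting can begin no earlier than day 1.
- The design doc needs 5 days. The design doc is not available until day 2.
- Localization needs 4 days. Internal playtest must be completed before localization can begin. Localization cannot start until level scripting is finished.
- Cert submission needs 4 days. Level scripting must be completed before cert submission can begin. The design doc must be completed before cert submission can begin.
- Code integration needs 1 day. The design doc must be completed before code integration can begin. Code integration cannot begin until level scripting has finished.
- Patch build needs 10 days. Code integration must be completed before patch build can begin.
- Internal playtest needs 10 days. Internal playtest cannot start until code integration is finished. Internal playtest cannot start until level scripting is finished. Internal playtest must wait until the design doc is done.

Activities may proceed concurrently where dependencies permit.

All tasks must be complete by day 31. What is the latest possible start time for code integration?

Localization must finish by day 31; it takes 4 days, so it must start by 31 − 4 = day 27.
Internal playtest has to be done before localization (must start by day 27). That means finishing by day 27, i.e. starting by 27 − 10 = day 17.
Patch build must finish by day 31; it takes 10 days, so it must start by 31 − 10 = day 21.
Code integration must finish in time for internal playtest (must start by day 17); patch build (must start by day 21). The tightest is day 17, so code integration must start by 17 − 1 = day 16.

16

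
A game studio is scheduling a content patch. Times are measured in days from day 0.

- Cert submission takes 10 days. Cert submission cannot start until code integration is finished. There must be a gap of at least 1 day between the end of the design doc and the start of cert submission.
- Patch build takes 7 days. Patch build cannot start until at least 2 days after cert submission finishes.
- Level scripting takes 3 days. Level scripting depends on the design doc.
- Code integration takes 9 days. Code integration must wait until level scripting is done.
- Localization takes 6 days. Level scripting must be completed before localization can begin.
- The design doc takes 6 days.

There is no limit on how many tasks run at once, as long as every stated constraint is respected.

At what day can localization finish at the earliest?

15

The design doc can start immediately at day 0; it finishes at day 6.
After the design doc (finishes day 6), level scripting can start at day 6 and finishes at day 9.
After level scripting (finishes day 9), localization can start at day 9 and finishes at day 15.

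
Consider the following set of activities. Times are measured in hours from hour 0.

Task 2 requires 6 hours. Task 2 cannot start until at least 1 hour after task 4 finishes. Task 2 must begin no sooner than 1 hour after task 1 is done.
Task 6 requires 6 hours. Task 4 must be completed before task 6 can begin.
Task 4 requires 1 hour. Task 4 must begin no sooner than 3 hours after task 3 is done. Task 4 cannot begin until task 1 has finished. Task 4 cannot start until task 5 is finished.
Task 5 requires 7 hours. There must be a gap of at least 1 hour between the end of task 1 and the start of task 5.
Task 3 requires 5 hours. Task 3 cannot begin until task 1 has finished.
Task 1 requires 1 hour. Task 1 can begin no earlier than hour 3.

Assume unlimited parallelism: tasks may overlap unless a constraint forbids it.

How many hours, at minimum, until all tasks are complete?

20

After its own release at hour 3, task 1 can start at hour 3 and finishes at hour 4.
Task 5 cannot begin until task 1 (finishes hour 4, plus 1-hour gap → hour 5). It runs from hour 5 to 5 + 7 = hour 12.
Task 3 cannot begin until task 1 (finishes hour 4). It runs from hour 4 to 4 + 5 = hour 9.
For task 4: task 3 (finishes hour 9, plus 3-hour gap → hour 12); task 1 (finishes hour 4); task 5 (finishes hour 12). Taking the maximum gives a start of hour 12, and it finishes at 12 + 1 = hour 13.
Task 6 waits on task 4 (finishes hour 13), so it starts at hour 13 and finishes at 13 + 6 = hour 19.
Task 2 cannot start until task 4 (finishes hour 13, plus 1-hour gap → hour 14); task 1 (finishes hour 4, plus 1-hour gap → hour 5). The controlling bound is hour 14, so task 2 finishes at 14 + 6 = hour 20.
All tasks are finished once the last one completes. Finish times: Task 1 at 4, Task 2 at 20, Task 3 at 9, Task 4 at 13, Task 5 at 12, Task 6 at 19. The latest is hour 20.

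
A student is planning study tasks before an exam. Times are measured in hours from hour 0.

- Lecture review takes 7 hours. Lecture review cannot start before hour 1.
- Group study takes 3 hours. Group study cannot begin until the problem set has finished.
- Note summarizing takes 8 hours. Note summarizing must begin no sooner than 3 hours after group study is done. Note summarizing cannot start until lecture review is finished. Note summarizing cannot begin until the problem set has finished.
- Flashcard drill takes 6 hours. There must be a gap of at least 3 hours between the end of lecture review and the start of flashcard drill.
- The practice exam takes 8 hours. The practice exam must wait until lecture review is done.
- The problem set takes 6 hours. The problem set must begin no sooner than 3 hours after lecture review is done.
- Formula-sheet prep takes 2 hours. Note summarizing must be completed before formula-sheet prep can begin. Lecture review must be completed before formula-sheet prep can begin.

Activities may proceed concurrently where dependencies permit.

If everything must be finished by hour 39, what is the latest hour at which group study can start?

Nothing follows formula-sheet prep; the deadline of hour 39 is its only limit. It must start by 39 − 2 = hour 37.
Note summarizing feeds into formula-sheet prep (must start by hour 37); so note summarizing must finish by hour 37 and therefore start by hour 29.
Group study has to be done before note summarizing (must start by hour 29, minus 3-hour gap → hour 26). That means finishing by hour 26, i.e. starting by 26 − 3 = hour 23.

23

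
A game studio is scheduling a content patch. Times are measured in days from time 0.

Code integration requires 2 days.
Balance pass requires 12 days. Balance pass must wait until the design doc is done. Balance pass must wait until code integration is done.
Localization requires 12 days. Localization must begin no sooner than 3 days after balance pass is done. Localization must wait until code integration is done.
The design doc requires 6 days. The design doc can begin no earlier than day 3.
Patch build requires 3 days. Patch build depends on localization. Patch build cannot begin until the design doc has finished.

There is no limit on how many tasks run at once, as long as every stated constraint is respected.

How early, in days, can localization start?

Nothing blocks code integration, so it runs from day 0 to day 2.
After its own release at day 3, the design doc can start at day 3 and finishes at day 9.
Balance pass needs all of the design doc (finishes day 9); code integration (finishes day 2). That puts its earliest start at day 9; it finishes at 9 + 12 = day 21.
Localization waits on balance pass (finishes day 21, plus 3-day gap → day 24); code integration (finishes day 2). The latest of these is day 24, which is the earliest localization can start.

24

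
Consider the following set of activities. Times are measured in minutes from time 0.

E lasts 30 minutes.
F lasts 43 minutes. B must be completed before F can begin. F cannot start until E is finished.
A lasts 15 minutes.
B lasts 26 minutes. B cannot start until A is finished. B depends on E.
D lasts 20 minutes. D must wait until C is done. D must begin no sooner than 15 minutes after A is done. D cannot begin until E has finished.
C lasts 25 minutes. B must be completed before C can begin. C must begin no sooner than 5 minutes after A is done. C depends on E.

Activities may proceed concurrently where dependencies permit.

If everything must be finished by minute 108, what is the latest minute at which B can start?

Nothing follows D; the deadline of minute 108 is its only limit. It must start by 108 − 20 = minute 88.
C feeds into D (must start by minute 88); so C must finish by minute 88 and therefore start by minute 63.
To finish by minute 108, F (duration 43) must start no later than minute 65.
B has several dependents: C (must start by minute 63); F (must start by minute 65). The earliest of those limits is minute 63, so B must start by 63 − 26 = minute 37.

37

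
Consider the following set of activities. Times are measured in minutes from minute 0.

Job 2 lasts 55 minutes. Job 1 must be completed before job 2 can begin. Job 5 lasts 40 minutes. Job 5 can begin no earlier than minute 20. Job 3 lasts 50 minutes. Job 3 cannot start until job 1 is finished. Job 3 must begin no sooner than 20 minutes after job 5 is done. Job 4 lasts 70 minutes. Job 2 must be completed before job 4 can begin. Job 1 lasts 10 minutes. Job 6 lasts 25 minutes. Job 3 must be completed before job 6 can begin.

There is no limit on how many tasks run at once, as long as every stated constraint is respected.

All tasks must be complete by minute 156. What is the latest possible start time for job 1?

To finish by minute 156, job 4 (duration 70) must start no later than minute 86.
Job 2 has to be done before job 4 (must start by minute 86). That means finishing by minute 86, i.e. starting by 86 − 55 = minute 31.
Job 6 has no dependents, so it just needs to finish by minute 156. Starting by 156 − 25 = minute 131 achieves that.
Job 3 feeds into job 6 (must start by minute 131); so job 3 must finish by minute 131 and therefore start by minute 81.
For job 1: job 2 (must start by minute 31); job 3 (must start by minute 81). The most restrictive is minute 31; with a 10-minute duration, job 1 must start by minute 21.

21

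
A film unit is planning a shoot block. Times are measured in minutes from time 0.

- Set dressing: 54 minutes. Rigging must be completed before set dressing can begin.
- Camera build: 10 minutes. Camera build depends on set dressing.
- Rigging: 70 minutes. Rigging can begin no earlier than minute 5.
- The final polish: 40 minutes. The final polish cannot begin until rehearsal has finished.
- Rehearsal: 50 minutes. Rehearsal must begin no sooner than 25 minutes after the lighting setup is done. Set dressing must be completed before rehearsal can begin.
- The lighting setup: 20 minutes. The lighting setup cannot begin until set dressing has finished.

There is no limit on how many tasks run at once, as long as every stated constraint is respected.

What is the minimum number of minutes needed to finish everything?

264

After its own release at minute 5, rigging can start at minute 5 and finishes at minute 75.
Set dressing waits on rigging (finishes minute 75), so it starts at minute 75 and finishes at 75 + 54 = minute 129.
Camera build cannot begin until set dressing (finishes minute 129). It runs from minute 129 to 129 + 10 = minute 139.
The lighting setup cannot begin until set dressing (finishes minute 129). It runs from minute 129 to 129 + 20 = minute 149.
Rehearsal cannot start until the lighting setup (finishes minute 149, plus 25-minute gap → minute 174); set dressing (finishes minute 129). The controlling bound is minute 174, so rehearsal finishes at 174 + 50 = minute 224.
The final polish waits on rehearsal (finishes minute 224), so it starts at minute 224 and finishes at 224 + 40 = minute 264.
All tasks are finished once the last one completes. Finish times: Rigging at 75, Set dressing at 129, The lighting setup at 149, Camera build at 139, Rehearsal at 224, The final polish at 264. The latest is minute 264.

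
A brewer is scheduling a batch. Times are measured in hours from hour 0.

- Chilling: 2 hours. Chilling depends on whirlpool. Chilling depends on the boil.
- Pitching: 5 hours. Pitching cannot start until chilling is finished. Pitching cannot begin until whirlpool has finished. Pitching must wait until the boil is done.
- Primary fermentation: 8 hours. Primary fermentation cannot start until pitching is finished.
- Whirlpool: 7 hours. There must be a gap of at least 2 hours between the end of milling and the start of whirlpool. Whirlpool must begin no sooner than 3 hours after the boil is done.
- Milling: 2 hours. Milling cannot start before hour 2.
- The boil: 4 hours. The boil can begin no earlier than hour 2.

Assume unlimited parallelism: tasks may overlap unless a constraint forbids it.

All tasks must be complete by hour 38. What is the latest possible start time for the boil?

9

Primary fermentation has no dependents, so it just needs to finish by hour 38. Starting by 38 − 8 = hour 30 achieves that.
Pitching has to be done before primary fermentation (must start by hour 30). That means finishing by hour 30, i.e. starting by 30 − 5 = hour 25.
Since pitching (must start by hour 25) depends on it, chilling must finish by hour 25. Backing off its 2-hour duration gives a latest start of hour 23.
For whirlpool: chilling (must start by hour 23); pitching (must start by hour 25). The most restrictive is hour 23; with a 7-hour duration, whirlpool must start by hour 16.
The boil must finish in time for whirlpool (must start by hour 16, minus 3-hour gap → hour 13); chilling (must start by hour 23); pitching (must start by hour 25). The tightest is hour 13, so the boil must start by 13 − 4 = hour 9.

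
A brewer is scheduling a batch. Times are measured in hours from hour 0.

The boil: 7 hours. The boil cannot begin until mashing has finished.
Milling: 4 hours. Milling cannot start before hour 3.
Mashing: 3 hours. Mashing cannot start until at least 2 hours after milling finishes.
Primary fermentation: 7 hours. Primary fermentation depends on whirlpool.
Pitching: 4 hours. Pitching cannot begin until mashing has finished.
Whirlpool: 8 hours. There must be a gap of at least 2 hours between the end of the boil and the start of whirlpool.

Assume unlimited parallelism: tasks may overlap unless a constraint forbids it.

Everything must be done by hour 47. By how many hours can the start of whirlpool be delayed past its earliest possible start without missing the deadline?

After its own release at hour 3, milling can start at hour 3 and finishes at hour 7.
Mashing cannot begin until milling (finishes hour 7, plus 2-hour gap → hour 9). It runs from hour 9 to 9 + 3 = hour 12.
The boil waits on mashing (finishes hour 12), so it starts at hour 12 and finishes at 12 + 7 = hour 19.
After the boil (finishes hour 19, plus 2-hour gap → hour 21), whirlpool can start at hour 21 and finishes at hour 29.

Working backward from the deadline:
Nothing follows primary fermentation; the deadline of hour 47 is its only limit. It must start by 47 − 7 = hour 40.
Since primary fermentation (must start by hour 40) depends on it, whirlpool must finish by hour 40. Backing off its 8-hour duration gives a latest start of hour 32.
So whirlpool can start as early as hour 21 and as late as hour 32, giving 32 − 21 = 11 hours of slack.

11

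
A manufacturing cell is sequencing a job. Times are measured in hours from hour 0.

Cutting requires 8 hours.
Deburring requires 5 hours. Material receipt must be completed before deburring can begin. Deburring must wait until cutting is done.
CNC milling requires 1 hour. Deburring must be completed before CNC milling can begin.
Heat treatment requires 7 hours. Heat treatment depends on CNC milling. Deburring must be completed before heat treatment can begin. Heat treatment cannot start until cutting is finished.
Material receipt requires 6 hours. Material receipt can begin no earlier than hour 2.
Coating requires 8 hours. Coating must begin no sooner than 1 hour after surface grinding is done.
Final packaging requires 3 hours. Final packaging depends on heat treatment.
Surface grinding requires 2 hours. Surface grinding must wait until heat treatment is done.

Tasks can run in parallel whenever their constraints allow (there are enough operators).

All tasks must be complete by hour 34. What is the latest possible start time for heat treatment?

16

Coating must finish by hour 34; it takes 8 hours, so it must start by 34 − 8 = hour 26.
Surface grinding must finish before coating (must start by hour 26, minus 1-hour gap → hour 25). With a 2-hour duration, surface grinding must start by 25 − 2 = hour 23.
Final packaging has no dependents, so it just needs to finish by hour 34. Starting by 34 − 3 = hour 31 achieves that.
Heat treatment has several dependents: surface grinding (must start by hour 23); final packaging (must start by hour 31). The earliest of those limits is hour 23, so heat treatment must start by 23 − 7 = hour 16.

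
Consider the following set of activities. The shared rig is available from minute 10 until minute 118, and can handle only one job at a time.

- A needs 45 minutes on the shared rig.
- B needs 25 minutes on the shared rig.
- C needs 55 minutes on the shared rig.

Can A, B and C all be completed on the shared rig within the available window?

The shared rig window is 118 − 10 = 108 minutes.
Running back to back, the jobs need 45 + 25 + 55 = 125 minutes on the shared rig.
Since 125 > 108, they cannot all fit.

No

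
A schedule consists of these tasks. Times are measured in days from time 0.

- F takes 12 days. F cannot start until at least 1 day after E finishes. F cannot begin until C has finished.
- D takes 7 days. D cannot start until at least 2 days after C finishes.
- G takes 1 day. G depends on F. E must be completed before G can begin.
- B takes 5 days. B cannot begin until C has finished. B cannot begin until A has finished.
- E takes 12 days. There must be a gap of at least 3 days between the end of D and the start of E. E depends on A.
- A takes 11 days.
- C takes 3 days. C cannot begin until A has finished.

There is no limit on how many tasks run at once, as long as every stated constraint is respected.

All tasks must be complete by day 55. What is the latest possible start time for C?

14

B has no dependents, so it just needs to finish by day 55. Starting by 55 − 5 = day 50 achieves that.
G must finish by day 55; it takes 1 day, so it must start by 55 − 1 = day 54.
F feeds into G (must start by day 54); so F must finish by day 54 and therefore start by day 42.
E must finish in time for F (must start by day 42, minus 1-day gap → day 41); G (must start by day 54). The tightest is day 41, so E must start by 41 − 12 = day 29.
Since E (must start by day 29, minus 3-day gap → day 26) depends on it, D must finish by day 26. Backing off its 7-day duration gives a latest start of day 19.
C feeds B (must start by day 50); D (must start by day 19, minus 2-day gap → day 17); F (must start by day 42). Taking the minimum, C must finish by day 17 and start by 17 − 3 = day 14.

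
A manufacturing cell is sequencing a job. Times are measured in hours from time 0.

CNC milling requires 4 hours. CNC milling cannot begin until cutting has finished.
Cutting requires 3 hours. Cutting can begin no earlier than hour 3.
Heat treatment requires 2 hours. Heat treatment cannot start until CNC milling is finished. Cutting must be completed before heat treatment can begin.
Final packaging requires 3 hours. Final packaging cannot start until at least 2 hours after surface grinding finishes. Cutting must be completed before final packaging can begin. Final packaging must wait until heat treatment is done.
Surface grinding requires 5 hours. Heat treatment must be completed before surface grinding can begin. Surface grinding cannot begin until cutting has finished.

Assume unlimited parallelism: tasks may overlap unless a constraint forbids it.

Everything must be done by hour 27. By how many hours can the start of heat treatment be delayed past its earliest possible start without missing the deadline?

5

Cutting waits on its own release at hour 3, so it starts at hour 3 and finishes at 3 + 3 = hour 6.
CNC milling cannot begin until cutting (finishes hour 6). It runs from hour 6 to 6 + 4 = hour 10.
Heat treatment cannot start until CNC milling (finishes hour 10); cutting (finishes hour 6). The controlling bound is hour 10, so heat treatment finishes at 10 + 2 = hour 12.

Working backward from the deadline:
Final packaging has no dependents, so it just needs to finish by hour 27. Starting by 27 − 3 = hour 24 achieves that.
Surface grinding must finish before final packaging (must start by hour 24, minus 2-hour gap → hour 22). With a 5-hour duration, surface grinding must start by 22 − 5 = hour 17.
Heat treatment must finish in time for surface grinding (must start by hour 17); final packaging (must start by hour 24). The tightest is hour 17, so heat treatment must start by 17 − 2 = hour 15.
So heat treatment can start as early as hour 10 and as late as hour 15, giving 15 − 10 = 5 hours of slack.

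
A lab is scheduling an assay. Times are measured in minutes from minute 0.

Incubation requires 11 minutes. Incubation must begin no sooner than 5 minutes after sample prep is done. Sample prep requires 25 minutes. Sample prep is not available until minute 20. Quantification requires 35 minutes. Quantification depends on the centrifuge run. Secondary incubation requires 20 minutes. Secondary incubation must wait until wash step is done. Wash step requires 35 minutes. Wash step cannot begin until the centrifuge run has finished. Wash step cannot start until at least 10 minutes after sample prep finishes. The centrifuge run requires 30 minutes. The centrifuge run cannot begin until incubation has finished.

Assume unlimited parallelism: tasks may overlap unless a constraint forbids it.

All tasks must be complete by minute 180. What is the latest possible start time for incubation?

To finish by minute 180, secondary incubation (duration 20) must start no later than minute 160.
Wash step must finish before secondary incubation (must start by minute 160). With a 35-minute duration, wash step must start by 160 − 35 = minute 125.
Nothing follows quantification; the deadline of minute 180 is its only limit. It must start by 180 − 35 = minute 145.
The centrifuge run must finish in time for wash step (must start by minute 125); quantification (must start by minute 145). The tightest is minute 125, so the centrifuge run must start by 125 − 30 = minute 95.
Incubation feeds into the centrifuge run (must start by minute 95); so incubation must finish by minute 95 and therefore start by minute 84.

84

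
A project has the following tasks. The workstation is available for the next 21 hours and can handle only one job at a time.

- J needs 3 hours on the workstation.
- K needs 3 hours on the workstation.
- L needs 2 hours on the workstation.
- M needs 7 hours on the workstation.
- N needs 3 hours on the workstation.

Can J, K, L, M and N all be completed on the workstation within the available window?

Running back to back, the jobs need 3 + 3 + 2 + 7 + 3 = 18 hours on the workstation.
Since 18 ≤ 21, they fit within the window.

Yes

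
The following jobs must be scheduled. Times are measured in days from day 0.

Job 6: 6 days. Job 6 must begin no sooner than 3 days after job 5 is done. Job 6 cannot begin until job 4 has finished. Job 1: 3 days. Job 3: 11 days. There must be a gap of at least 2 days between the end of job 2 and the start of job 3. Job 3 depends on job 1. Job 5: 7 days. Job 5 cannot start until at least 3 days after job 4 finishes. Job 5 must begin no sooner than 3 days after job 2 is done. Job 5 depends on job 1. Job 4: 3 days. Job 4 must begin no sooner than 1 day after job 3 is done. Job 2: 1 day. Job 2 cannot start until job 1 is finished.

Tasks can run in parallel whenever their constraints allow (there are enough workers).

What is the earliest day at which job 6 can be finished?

40

Job 1 has no prerequisites, so it starts at day 0 and finishes at day 3.
After job 1 (finishes day 3), job 2 can start at day 3 and finishes at day 4.
Job 3 has to wait for job 2 (finishes day 4, plus 2-day gap → day 6); job 1 (finishes day 3). The latest of these is day 6, so job 3 runs day 6 to 6 + 11 = day 17.
After job 3 (finishes day 17, plus 1-day gap → day 18), job 4 can start at day 18 and finishes at day 21.
For job 5: job 4 (finishes day 21, plus 3-day gap → day 24); job 2 (finishes day 4, plus 3-day gap → day 7); job 1 (finishes day 3). Taking the maximum gives a start of day 24, and it finishes at 24 + 7 = day 31.
Job 6 cannot start until job 5 (finishes day 31, plus 3-day gap → day 34); job 4 (finishes day 21). The controlling bound is day 34, so job 6 finishes at 34 + 6 = day 40.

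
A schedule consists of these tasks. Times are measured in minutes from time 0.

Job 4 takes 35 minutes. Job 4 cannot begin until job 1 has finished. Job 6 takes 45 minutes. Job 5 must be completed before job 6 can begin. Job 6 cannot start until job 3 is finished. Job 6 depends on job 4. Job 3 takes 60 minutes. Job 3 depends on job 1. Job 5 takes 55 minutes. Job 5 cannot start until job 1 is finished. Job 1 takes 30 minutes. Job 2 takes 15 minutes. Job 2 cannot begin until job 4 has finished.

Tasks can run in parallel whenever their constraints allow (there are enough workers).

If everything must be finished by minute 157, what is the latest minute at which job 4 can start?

77

Job 6 has no dependents, so it just needs to finish by minute 157. Starting by 157 − 45 = minute 112 achieves that.
Job 2 must finish by minute 157; it takes 15 minutes, so it must start by 157 − 15 = minute 142.
Job 4 must finish in time for job 2 (must start by minute 142); job 6 (must start by minute 112). The tightest is minute 112, so job 4 must start by 112 − 35 = minute 77.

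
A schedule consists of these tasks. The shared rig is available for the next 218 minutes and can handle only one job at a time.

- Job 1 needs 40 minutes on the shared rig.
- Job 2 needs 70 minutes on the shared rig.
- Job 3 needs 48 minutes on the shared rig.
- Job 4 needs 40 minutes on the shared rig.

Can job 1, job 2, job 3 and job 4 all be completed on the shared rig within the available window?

Yes

Running back to back, the jobs need 40 + 70 + 48 + 40 = 198 minutes on the shared rig.
Since 198 ≤ 218, they fit within the window.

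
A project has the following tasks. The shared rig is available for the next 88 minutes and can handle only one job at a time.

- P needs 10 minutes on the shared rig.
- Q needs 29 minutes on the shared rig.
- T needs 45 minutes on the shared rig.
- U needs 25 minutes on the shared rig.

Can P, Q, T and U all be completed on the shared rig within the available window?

No

Running back to back, the jobs need 10 + 29 + 45 + 25 = 109 minutes on the shared rig.
Since 109 > 88, they cannot all fit.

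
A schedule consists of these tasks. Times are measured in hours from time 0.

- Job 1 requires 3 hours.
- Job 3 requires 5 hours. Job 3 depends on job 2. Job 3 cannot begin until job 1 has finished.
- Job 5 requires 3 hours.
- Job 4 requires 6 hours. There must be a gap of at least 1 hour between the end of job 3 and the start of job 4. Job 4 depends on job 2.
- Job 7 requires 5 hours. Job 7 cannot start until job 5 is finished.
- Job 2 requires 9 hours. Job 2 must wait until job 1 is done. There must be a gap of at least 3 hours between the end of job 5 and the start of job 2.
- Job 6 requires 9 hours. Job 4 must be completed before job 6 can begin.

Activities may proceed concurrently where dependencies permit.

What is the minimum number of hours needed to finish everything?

36

Nothing blocks job 5, so it runs from hour 0 to hour 3.
Job 7 cannot begin until job 5 (finishes hour 3). It runs from hour 3 to 3 + 5 = hour 8.
Nothing blocks job 1, so it runs from hour 0 to hour 3.
Job 2 has to wait for job 1 (finishes hour 3); job 5 (finishes hour 3, plus 3-hour gap → hour 6). The latest of these is hour 6, so job 2 runs hour 6 to 6 + 9 = hour 15.
For job 3: job 2 (finishes hour 15); job 1 (finishes hour 3). Taking the maximum gives a start of hour 15, and it finishes at 15 + 5 = hour 20.
Job 4 cannot start until job 3 (finishes hour 20, plus 1-hour gap → hour 21); job 2 (finishes hour 15). The controlling bound is hour 21, so job 4 finishes at 21 + 6 = hour 27.
Job 6 cannot begin until job 4 (finishes hour 27). It runs from hour 27 to 27 + 9 = hour 36.
All tasks are finished once the last one completes. Finish times: Job 1 at 3, Job 2 at 15, Job 3 at 20, Job 4 at 27, Job 5 at 3, Job 6 at 36, Job 7 at 8. The latest is hour 36.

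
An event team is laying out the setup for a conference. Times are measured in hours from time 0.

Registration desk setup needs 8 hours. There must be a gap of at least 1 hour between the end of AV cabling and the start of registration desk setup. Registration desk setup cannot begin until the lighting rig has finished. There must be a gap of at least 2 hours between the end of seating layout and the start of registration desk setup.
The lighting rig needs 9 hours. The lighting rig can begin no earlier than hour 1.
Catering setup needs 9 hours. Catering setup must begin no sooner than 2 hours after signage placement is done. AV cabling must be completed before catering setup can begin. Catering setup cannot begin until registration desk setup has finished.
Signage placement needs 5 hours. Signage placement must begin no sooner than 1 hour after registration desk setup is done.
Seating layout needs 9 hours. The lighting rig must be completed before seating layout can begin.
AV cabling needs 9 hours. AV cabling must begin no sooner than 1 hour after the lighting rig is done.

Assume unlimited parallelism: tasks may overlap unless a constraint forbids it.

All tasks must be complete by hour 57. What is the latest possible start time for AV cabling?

Nothing follows catering setup; the deadline of hour 57 is its only limit. It must start by 57 − 9 = hour 48.
Since catering setup (must start by hour 48, minus 2-hour gap → hour 46) depends on it, signage placement must finish by hour 46. Backing off its 5-hour duration gives a latest start of hour 41.
Registration desk setup must finish in time for signage placement (must start by hour 41, minus 1-hour gap → hour 40); catering setup (must start by hour 48). The tightest is hour 40, so registration desk setup must start by 40 − 8 = hour 32.
AV cabling feeds registration desk setup (must start by hour 32, minus 1-hour gap → hour 31); catering setup (must start by hour 48). Taking the minimum, AV cabling must finish by hour 31 and start by 31 − 9 = hour 22.

22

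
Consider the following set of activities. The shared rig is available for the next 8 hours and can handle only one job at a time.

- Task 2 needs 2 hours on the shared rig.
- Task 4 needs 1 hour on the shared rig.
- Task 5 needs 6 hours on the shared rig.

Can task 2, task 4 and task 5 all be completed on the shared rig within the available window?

Running back to back, the jobs need 2 + 1 + 6 = 9 hours on the shared rig.
Since 9 > 8, they cannot all fit.

No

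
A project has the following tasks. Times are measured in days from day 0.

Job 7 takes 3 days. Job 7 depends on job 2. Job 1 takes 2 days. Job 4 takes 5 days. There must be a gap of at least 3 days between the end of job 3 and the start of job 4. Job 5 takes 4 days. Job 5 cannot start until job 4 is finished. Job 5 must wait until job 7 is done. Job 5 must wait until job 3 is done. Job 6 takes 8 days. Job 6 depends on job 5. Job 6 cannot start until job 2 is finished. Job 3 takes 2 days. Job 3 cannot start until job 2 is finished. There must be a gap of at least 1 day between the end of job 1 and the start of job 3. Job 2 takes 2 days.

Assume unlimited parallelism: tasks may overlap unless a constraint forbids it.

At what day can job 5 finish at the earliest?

17

Job 2 has no prerequisites, so it starts at day 0 and finishes at day 2.
After job 2 (finishes day 2), job 7 can start at day 2 and finishes at day 5.
Job 1 can start immediately at day 0; it finishes at day 2.
For job 3: job 2 (finishes day 2); job 1 (finishes day 2, plus 1-day gap → day 3). Taking the maximum gives a start of day 3, and it finishes at 3 + 2 = day 5.
Job 4 waits on job 3 (finishes day 5, plus 3-day gap → day 8), so it starts at day 8 and finishes at 8 + 5 = day 13.
For job 5: job 4 (finishes day 13); job 7 (finishes day 5); job 3 (finishes day 5). Taking the maximum gives a start of day 13, and it finishes at 13 + 4 = day 17.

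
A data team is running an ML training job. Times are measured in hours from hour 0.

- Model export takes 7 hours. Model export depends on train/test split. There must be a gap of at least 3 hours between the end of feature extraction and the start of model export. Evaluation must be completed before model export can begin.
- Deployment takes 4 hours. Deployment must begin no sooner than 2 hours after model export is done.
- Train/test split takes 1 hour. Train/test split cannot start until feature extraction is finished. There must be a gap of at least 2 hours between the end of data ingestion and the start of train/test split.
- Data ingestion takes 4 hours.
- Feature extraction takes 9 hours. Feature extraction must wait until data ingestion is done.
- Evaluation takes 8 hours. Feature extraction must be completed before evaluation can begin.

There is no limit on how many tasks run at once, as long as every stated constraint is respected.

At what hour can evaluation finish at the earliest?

Nothing blocks data ingestion, so it runs from hour 0 to hour 4.
After data ingestion (finishes hour 4), feature extraction can start at hour 4 and finishes at hour 13.
Evaluation cannot begin until feature extraction (finishes hour 13). It runs from hour 13 to 13 + 8 = hour 21.

21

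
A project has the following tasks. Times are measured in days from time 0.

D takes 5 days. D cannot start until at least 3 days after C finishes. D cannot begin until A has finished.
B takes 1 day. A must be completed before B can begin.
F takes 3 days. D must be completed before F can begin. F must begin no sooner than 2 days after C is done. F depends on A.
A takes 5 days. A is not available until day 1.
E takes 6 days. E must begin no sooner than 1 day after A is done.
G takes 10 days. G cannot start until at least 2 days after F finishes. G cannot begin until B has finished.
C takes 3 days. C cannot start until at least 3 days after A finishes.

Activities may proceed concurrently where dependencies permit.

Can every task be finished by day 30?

No

After its own release at day 1, A can start at day 1 and finishes at day 6.
E cannot begin until A (finishes day 6, plus 1-day gap → day 7). It runs from day 7 to 7 + 6 = day 13.
C cannot begin until A (finishes day 6, plus 3-day gap → day 9). It runs from day 9 to 9 + 3 = day 12.
D cannot start until C (finishes day 12, plus 3-day gap → day 15); A (finishes day 6). The controlling bound is day 15, so D finishes at 15 + 5 = day 20.
For F: D (finishes day 20); C (finishes day 12, plus 2-day gap → day 14); A (finishes day 6). Taking the maximum gives a start of day 20, and it finishes at 20 + 3 = day 23.
After A (finishes day 6), B can start at day 6 and finishes at day 7.
For G: F (finishes day 23, plus 2-day gap → day 25); B (finishes day 7). Taking the maximum gives a start of day 25, and it finishes at 25 + 10 = day 35.
The earliest everything can be done is day 35, which is after the deadline of 30, so it is not possible.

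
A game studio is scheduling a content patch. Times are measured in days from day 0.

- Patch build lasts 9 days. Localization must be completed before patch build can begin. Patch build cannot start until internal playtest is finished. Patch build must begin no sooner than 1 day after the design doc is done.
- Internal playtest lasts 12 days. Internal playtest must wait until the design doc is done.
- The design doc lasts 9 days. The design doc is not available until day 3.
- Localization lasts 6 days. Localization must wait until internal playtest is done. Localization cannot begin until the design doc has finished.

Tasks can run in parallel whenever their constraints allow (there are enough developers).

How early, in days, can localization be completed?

The design doc waits on its own release at day 3, so it starts at day 3 and finishes at 3 + 9 = day 12.
After the design doc (finishes day 12), internal playtest can start at day 12 and finishes at day 24.
Localization needs all of internal playtest (finishes day 24); the design doc (finishes day 12). That puts its earliest start at day 24; it finishes at 24 + 6 = day 30.

30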